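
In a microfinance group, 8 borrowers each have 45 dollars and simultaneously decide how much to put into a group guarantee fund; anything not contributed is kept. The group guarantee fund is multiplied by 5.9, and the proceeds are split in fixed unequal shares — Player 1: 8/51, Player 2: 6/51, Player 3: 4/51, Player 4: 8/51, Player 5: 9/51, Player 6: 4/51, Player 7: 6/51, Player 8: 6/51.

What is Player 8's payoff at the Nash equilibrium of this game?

Player j's private return per contributed unit is 5.9 × (j's share). Contributing is weakly dominant for j when that share is at least 1/5.9 = 0.1695, and contributing 0 is dominant otherwise.
Only Player 5 (9/51) clears that bar, contributing 45; the remaining 7 contribute 0. Total contributed: 45.
Player 8 keeps 45 and receives 5.9 × 45 × 6/51 = 31.24 from the group guarantee fund, for a payoff of 76.24.

76.24 dollars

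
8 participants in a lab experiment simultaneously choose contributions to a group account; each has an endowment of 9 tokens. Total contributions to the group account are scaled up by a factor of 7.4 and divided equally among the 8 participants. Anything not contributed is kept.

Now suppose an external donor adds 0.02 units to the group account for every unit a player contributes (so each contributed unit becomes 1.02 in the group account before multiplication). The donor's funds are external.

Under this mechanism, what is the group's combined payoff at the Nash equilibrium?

Even with the mechanism, each unit contributed returns only 7.4 × 1.02 / 8 = 0.9435 per unit of net cost, so contributing nothing is still dominant.
At the Nash equilibrium no one contributes; group total payoff = 8 × 9 = 72.

72.00 tokens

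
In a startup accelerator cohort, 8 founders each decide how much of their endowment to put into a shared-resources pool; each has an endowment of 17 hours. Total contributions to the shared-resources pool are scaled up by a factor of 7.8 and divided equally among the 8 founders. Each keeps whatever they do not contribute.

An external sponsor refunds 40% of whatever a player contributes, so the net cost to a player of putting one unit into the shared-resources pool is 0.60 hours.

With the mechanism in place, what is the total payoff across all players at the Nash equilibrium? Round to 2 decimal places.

1115.20 hours

Under the mechanism each unit contributed yields (7.8/8) / 0.60 = 1.6250 back to its contributor per unit of net cost, which exceeds 1, making full contribution the dominant choice for everyone.
At the Nash equilibrium everyone contributes 17. Group total payoff = 8 × (17 × 0.40 + 7.8 × 17) = 1115.20.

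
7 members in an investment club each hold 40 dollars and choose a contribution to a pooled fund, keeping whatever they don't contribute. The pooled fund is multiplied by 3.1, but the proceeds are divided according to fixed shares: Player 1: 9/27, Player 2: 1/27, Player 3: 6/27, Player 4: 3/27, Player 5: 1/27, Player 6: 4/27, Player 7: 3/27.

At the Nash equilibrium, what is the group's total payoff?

For player j, contributing a unit is worthwhile iff 3.1 × (j's share) ≥ 1, i.e. iff j's share is at least 0.3226.
Player 1 alone (share 9/27) is above the threshold, contributing 40; the remaining 6 contribute 0. Total contributed: 40.
The pooled fund pays out 3.1 × 40 = 124.00 in total (split across the unequal shares, but the aggregate is all that matters for the group sum).
The 6 free-riders keep 40 each, adding 240. Group total = 240 + 124.00 = 364.00.

364.00 dollars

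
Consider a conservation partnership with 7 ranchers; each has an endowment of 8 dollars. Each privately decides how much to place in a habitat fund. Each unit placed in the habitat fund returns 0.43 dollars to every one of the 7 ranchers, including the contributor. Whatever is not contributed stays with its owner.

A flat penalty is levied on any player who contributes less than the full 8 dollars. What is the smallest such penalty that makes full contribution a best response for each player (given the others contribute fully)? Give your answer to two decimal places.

4.56 dollars

Given the others contribute fully, the best deviation is to contribute 0 (any partial contribution still incurs the fine and gives up units whose private return 0.43 is below 1).
Deviating from 8 to 0 saves 8 dollars but forfeits the deviator's share of the drop in the habitat fund: 0.43 × 8 = 3.44.
So the deviation gain is 8 − 3.44 = 4.56, and the fine must be at least 4.56 dollars to wipe it out.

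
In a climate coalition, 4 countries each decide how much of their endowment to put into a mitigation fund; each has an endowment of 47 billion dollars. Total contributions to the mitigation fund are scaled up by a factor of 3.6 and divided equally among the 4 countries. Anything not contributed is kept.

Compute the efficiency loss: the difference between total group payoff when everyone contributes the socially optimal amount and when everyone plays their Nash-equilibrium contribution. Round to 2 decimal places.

Each contributed unit returns 3.6/4 = 0.9000 to its contributor — below 1 — so contributing 0 is dominant for every player. At the Nash equilibrium everyone keeps their 47, and the group total is 4 × 47 = 188.
Each contributed unit returns 3.600 to the group as a whole (0.9000 to each of 4 players), which exceeds 1, so the social optimum is full contribution: group total = 3.600 × 188 = 676.80.
Efficiency loss = 676.80 − 188 = 488.80.

488.80 billion dollars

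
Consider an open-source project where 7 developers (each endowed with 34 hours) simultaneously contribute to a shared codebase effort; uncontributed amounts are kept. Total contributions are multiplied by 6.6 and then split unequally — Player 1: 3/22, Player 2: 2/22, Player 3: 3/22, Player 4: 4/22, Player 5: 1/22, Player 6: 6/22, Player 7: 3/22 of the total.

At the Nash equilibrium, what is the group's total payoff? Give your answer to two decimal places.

618.80 hours

For player j, contributing a unit is worthwhile iff 6.6 × (j's share) ≥ 1, i.e. iff j's share is at least 0.1515.
The shares above 0.1515 belong to Player 4 and Player 6, contributing 34 each; the remaining 5 contribute 0. Total contributed: 68.
The shared codebase effort pays out 6.6 × 68 = 448.80 in total (split across the unequal shares, but the aggregate is all that matters for the group sum).
The 5 free-riders keep 34 each, adding 170. Group total = 170 + 448.80 = 618.80.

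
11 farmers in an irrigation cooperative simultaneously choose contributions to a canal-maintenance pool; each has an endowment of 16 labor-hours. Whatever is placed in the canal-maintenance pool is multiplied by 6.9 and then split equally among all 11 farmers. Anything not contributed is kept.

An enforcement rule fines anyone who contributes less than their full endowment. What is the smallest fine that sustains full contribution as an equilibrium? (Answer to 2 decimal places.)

Given the others contribute fully, the best deviation is to contribute 0 (any partial contribution still incurs the fine and gives up units whose private return 0.6273 is below 1).
Deviating from 16 to 0 saves 16 labor-hours but forfeits the deviator's share of the drop in the canal-maintenance pool: 6.9/11 × 16 = 10.04.
So the deviation gain is 16 − 10.04 = 5.96, and the fine must be at least 5.96 labor-hours to wipe it out.

5.96 labor-hours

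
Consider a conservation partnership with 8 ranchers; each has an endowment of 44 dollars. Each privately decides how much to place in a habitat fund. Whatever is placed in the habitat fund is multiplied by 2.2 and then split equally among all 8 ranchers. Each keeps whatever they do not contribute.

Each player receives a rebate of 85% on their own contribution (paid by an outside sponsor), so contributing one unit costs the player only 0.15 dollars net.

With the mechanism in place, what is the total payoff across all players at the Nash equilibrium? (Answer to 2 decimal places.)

The effective private return per unit is now (2.2/8) / 0.15 = 1.8333 > 1, so every player's dominant strategy flips to full contribution.
At the Nash equilibrium everyone contributes 44. Group total payoff = 8 × (44 × 0.85 + 2.2 × 44) = 1073.60.

1073.60 dollars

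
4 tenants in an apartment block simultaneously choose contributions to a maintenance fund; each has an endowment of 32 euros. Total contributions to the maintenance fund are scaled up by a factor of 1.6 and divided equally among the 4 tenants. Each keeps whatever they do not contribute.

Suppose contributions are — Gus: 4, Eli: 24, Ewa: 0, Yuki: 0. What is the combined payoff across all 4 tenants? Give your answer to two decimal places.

Total contributed: 4 + 24 + 0 + 0 = 28; total kept: 4 × 32 − 28 = 100.
The maintenance fund pays out 1.6 × 28 = 44.80 in aggregate.
Group total = 100 + 44.80 = 144.80.

144.80 euros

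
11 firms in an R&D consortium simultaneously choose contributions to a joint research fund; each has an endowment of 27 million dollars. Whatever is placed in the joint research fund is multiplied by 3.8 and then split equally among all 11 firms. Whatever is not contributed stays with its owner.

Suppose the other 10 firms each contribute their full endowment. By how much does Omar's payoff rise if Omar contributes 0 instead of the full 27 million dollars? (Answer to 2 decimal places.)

Switching from a contribution of 27 to 0 lets Omar keep an extra 27 million dollars, but lowers the joint research fund by 27, which costs Omar their own share of that drop: 3.8/11 × 27 = 9.33.
Net gain = 27 − 9.33 = 17.67. The private return per contributed unit (0.3455) is below 1, so free-riding is indeed the best response regardless of what the others do.

17.67 million dollars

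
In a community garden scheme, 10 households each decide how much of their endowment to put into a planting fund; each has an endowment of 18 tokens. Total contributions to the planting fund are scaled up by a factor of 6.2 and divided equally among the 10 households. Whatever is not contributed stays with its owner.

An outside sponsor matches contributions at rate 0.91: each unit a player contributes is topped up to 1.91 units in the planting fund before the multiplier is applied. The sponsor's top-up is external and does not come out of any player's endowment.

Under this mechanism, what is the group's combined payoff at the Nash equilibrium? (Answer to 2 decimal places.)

With the mechanism, a contributed unit returns 6.2 × 1.91 / 10 = 1.1842 per unit of net cost to the contributor — now above 1 — so contributing fully is weakly dominant for every player.
So the Nash equilibrium is full contribution by all 10; the group earns 6.2 × 1.91 × 180 = 2131.56.

2131.56 tokens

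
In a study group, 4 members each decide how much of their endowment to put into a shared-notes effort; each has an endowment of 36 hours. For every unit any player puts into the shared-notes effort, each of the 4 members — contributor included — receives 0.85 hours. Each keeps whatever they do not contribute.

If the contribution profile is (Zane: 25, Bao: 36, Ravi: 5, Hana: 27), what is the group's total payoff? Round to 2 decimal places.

Total contributed: 25 + 36 + 5 + 27 = 93; total kept: 4 × 36 − 93 = 51.
The shared-notes effort pays out 0.85 × 4 × 93 = 316.20 in aggregate.
Group total = 51 + 316.20 = 367.20.

367.20 hours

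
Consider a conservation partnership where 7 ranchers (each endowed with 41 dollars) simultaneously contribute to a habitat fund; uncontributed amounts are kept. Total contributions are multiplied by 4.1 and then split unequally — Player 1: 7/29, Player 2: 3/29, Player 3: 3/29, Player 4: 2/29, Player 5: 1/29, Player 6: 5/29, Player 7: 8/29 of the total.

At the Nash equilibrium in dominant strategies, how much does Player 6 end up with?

A player with share s gets back 4.1·s per unit contributed, so full contribution is dominant for anyone with s > 1/4.1 = 0.2439 and zero contribution is dominant for anyone below.
The only share above 0.2439 is Player 7's 8/29, contributing 41; the remaining 6 contribute 0. Total contributed: 41.
Player 6 keeps 41 and receives 4.1 × 41 × 5/29 = 28.98 from the habitat fund, for a payoff of 69.98.

69.98 dollars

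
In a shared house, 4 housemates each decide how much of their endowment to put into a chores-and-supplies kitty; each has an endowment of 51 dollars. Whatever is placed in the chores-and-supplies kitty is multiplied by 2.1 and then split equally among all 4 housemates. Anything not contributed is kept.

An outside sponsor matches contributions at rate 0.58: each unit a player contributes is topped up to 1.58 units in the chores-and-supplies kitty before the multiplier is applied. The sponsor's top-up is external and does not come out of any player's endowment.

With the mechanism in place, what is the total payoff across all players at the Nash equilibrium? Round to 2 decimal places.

204.00 dollars

Even with the mechanism, each unit contributed returns only 2.1 × 1.58 / 4 = 0.8295 per unit of net cost, so contributing nothing is still dominant.
Everyone keeps their endowment and the group total is 4 × 51 = 204.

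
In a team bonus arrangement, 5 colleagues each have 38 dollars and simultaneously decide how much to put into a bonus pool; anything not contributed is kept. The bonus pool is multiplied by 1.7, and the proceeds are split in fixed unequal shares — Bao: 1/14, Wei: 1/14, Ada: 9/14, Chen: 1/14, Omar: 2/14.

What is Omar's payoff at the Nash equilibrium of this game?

For player j, contributing a unit is worthwhile iff 1.7 × (j's share) ≥ 1, i.e. iff j's share is at least 0.5882.
The only share above 0.5882 is Ada's 9/14, contributing 38; the remaining 4 contribute 0. Total contributed: 38.
Omar keeps 38 and receives 1.7 × 38 × 2/14 = 9.23 from the bonus pool, for a payoff of 47.23.

47.23 dollars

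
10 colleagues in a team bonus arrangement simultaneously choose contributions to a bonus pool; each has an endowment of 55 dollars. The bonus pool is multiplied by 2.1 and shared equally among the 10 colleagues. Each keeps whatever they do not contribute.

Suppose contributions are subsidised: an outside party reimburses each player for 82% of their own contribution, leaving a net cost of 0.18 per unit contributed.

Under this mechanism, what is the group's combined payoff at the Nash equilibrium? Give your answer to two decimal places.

1606.00 dollars

The effective private return per unit is now (2.1/10) / 0.18 = 1.1667 > 1, so every player's dominant strategy flips to full contribution.
At the Nash equilibrium everyone contributes 55. Group total payoff = 10 × (55 × 0.82 + 2.1 × 55) = 1606.00.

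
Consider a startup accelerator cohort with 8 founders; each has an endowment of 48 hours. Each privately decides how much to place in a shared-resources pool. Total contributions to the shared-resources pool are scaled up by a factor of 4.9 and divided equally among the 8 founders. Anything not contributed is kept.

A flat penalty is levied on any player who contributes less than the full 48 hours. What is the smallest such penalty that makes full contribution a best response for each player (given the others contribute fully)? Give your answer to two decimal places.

18.60 hours

Given the others contribute fully, the best deviation is to contribute 0 (any partial contribution still incurs the fine and gives up units whose private return 0.6125 is below 1).
Deviating from 48 to 0 saves 48 hours but forfeits the deviator's share of the drop in the shared-resources pool: 4.9/8 × 48 = 29.40.
So the deviation gain is 48 − 29.40 = 18.60, and the fine must be at least 18.60 hours to wipe it out.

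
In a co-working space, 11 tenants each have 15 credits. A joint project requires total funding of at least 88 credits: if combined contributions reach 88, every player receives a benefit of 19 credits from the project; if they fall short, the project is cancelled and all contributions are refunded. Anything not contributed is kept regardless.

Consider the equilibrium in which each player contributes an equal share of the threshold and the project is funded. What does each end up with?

Equal share of the threshold: 88/11 = 8.
At this profile no one gains by cutting their contribution: any cut drops the total below 88, the project is cancelled, contributions are refunded, and the deviator ends with 15, which is less than 15 − 8 + 19 = 26. Contributing more than 8 just wastes the excess. So contributing exactly 8 is a best response.
Each player's payoff: 15 − 8 + 19 = 26.

26 credits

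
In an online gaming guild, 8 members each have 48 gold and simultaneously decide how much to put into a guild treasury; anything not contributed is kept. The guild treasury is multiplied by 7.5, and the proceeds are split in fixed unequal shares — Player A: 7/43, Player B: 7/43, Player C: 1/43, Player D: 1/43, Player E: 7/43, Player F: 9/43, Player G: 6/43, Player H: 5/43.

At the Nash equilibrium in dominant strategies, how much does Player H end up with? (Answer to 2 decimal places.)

Each unit j contributes comes back to j as 7.5 × (j's share), so j prefers to contribute only if that share exceeds 1/7.5 = 0.1333; otherwise keeping the unit dominates.
The shares above 0.1333 belong to Player A, Player B, Player E, Player F and Player G, contributing 48 each; the remaining 3 contribute 0. Total contributed: 240.
Player H keeps 48 and receives 7.5 × 240 × 5/43 = 209.30 from the guild treasury, for a payoff of 257.30.

257.30 gold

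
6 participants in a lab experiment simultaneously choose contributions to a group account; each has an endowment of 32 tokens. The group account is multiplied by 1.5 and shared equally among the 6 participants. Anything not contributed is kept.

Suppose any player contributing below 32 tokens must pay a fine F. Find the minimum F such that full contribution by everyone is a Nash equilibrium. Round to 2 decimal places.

24.00 tokens

Given the others contribute fully, the best deviation is to contribute 0 (any partial contribution still incurs the fine and gives up units whose private return 0.2500 is below 1).
Deviating from 32 to 0 saves 32 tokens but forfeits the deviator's share of the drop in the group account: 1.5/6 × 32 = 8.00.
So the deviation gain is 32 − 8.00 = 24.00, and the fine must be at least 24.00 tokens to wipe it out.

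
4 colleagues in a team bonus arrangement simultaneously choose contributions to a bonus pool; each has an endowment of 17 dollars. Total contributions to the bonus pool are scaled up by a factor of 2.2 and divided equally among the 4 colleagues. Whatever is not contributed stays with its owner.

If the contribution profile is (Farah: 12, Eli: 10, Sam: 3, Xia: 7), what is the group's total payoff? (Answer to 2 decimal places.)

Total contributed: 12 + 10 + 3 + 7 = 32; total kept: 4 × 17 − 32 = 36.
The bonus pool pays out 2.2 × 32 = 70.40 in aggregate.
Group total = 36 + 70.40 = 106.40.

106.40 dollars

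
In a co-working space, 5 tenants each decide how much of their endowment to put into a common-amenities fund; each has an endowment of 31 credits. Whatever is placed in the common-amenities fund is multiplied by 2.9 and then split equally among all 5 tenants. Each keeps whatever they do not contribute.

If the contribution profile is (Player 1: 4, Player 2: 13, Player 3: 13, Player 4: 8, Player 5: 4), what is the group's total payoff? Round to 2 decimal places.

Total contributed: 4 + 13 + 13 + 8 + 4 = 42; total kept: 5 × 31 − 42 = 113.
The common-amenities fund pays out 2.9 × 42 = 121.80 in aggregate.
Group total = 113 + 121.80 = 234.80.

234.80 credits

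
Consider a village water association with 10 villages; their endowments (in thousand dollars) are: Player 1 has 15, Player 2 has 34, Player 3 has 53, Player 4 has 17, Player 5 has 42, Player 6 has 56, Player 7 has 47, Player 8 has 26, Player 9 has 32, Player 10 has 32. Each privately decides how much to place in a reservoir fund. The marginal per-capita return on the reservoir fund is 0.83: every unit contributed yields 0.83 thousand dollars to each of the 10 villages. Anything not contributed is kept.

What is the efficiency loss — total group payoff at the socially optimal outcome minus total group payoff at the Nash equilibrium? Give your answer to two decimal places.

The private return per contributed unit is 0.83 < 1 for everyone, so the Nash equilibrium is zero contribution and the group total is Σ E_j = 15 + 34 + 53 + 17 + 42 + 56 + 47 + 26 + 32 + 32 = 354.
Each contributed unit returns 8.300 to the group, so the social optimum is full contribution by everyone: group total = 8.300 × 354 = 2938.20.
Efficiency loss = (8.300 − 1) × 354 = 2584.20.

2584.20 thousand dollars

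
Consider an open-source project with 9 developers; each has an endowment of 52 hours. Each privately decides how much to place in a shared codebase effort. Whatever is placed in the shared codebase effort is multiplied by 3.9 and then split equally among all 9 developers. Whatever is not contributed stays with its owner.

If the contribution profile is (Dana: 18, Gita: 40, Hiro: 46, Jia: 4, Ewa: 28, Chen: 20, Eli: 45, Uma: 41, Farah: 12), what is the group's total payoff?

1204.60 hours

Total contributed: 18 + 40 + 46 + 4 + 28 + 20 + 45 + 41 + 12 = 254; total kept: 9 × 52 − 254 = 214.
The shared codebase effort pays out 3.9 × 254 = 990.60 in aggregate.
Group total = 214 + 990.60 = 1204.60.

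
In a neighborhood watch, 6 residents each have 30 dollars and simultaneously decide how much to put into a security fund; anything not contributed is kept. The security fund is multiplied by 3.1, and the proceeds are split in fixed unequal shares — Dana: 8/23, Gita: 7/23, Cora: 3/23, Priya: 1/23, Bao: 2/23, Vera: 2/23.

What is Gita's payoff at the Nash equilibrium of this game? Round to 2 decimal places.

58.30 dollars

For player j, contributing a unit is worthwhile iff 3.1 × (j's share) ≥ 1, i.e. iff j's share is at least 0.3226.
The only share above 0.3226 is Dana's 8/23, contributing 30; the remaining 5 contribute 0. Total contributed: 30.
Gita keeps 30 and receives 3.1 × 30 × 7/23 = 28.30 from the security fund, for a payoff of 58.30.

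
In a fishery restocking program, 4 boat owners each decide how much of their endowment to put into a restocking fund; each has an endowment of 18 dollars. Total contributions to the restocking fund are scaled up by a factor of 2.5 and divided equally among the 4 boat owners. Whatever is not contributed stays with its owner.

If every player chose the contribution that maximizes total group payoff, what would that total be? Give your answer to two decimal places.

180.00 dollars

Each contributed unit returns 2.500 to the group as a whole (0.6250 to each of 4 players), which exceeds 1, so the social optimum is full contribution: group total = 2.500 × 72 = 180.00.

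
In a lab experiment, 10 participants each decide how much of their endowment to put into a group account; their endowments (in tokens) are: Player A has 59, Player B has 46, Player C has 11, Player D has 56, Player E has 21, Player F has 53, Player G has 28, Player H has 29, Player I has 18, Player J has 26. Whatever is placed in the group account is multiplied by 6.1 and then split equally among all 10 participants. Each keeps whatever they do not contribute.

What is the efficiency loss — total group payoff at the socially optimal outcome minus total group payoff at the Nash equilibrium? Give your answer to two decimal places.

The private return per contributed unit is 6.1/10 = 0.6100 < 1 for every player regardless of endowment, so the Nash equilibrium is zero contribution and the group total is Σ E_j = 59 + 46 + 11 + 56 + 21 + 53 + 28 + 29 + 18 + 26 = 347.
Each contributed unit returns 6.100 to the group, so the social optimum is full contribution by everyone: group total = 6.100 × 347 = 2116.70.
Efficiency loss = (6.100 − 1) × 347 = 1769.70.

1769.70 tokens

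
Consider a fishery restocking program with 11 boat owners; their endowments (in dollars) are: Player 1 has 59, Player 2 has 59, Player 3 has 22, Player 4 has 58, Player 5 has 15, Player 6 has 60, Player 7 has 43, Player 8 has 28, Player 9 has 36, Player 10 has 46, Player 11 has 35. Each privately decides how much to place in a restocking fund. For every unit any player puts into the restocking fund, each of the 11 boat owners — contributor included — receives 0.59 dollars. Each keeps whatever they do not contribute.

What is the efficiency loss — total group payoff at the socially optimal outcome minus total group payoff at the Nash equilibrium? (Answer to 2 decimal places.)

2530.89 dollars

The private return per contributed unit is 0.59 < 1 for everyone, so the Nash equilibrium is zero contribution and the group total is Σ E_j = 59 + 59 + 22 + 58 + 15 + 60 + 43 + 28 + 36 + 46 + 35 = 461.
Each contributed unit returns 6.490 to the group, so the social optimum is full contribution by everyone: group total = 6.490 × 461 = 2991.89.
Efficiency loss = (6.490 − 1) × 461 = 2530.89.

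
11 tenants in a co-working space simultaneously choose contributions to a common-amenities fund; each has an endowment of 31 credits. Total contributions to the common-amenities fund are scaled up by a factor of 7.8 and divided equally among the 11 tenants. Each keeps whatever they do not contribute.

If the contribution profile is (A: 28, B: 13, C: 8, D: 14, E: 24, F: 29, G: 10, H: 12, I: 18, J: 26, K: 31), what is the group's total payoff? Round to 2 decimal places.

1789.40 credits

Total contributed: 28 + 13 + 8 + 14 + 24 + 29 + 10 + 12 + 18 + 26 + 31 = 213; total kept: 11 × 31 − 213 = 128.
The common-amenities fund pays out 7.8 × 213 = 1661.40 in aggregate.
Group total = 128 + 1661.40 = 1789.40.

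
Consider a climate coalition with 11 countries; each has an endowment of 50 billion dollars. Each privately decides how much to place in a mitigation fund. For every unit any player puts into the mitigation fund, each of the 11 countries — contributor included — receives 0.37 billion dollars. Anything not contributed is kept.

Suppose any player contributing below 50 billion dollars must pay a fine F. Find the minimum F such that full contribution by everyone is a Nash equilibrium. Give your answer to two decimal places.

Given the others contribute fully, the best deviation is to contribute 0 (any partial contribution still incurs the fine and gives up units whose private return 0.37 is below 1).
Deviating from 50 to 0 saves 50 billion dollars but forfeits the deviator's share of the drop in the mitigation fund: 0.37 × 50 = 18.50.
So the deviation gain is 50 − 18.50 = 31.50, and the fine must be at least 31.50 billion dollars to wipe it out.

31.50 billion dollars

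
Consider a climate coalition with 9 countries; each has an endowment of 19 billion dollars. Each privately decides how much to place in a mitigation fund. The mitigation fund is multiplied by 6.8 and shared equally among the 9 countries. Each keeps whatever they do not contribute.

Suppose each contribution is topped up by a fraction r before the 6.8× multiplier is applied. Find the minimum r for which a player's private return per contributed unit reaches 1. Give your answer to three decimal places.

With matching at rate r, one contributed unit becomes (1 + r) in the mitigation fund and returns 6.8 × (1 + r) / 9 to the contributor.
Setting this equal to 1: 1 + r = 9/6.8 = 1.3235.
So the minimum matching rate is r = 1.3235 − 1 = 0.324.

0.324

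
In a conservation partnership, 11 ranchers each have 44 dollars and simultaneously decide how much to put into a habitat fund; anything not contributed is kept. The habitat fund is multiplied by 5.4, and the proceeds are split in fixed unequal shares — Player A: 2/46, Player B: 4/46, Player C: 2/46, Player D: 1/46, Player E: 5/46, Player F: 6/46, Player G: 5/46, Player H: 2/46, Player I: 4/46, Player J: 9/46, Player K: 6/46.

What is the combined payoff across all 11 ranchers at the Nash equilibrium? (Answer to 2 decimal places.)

677.60 dollars

A player with share s gets back 5.4·s per unit contributed, so full contribution is dominant for anyone with s > 1/5.4 = 0.1852 and zero contribution is dominant for anyone below.
The only share above 0.1852 is Player J's 9/46, contributing 44; the remaining 10 contribute 0. Total contributed: 44.
The habitat fund pays out 5.4 × 44 = 237.60 in total (split across the unequal shares, but the aggregate is all that matters for the group sum).
The 10 free-riders keep 44 each, adding 440. Group total = 440 + 237.60 = 677.60.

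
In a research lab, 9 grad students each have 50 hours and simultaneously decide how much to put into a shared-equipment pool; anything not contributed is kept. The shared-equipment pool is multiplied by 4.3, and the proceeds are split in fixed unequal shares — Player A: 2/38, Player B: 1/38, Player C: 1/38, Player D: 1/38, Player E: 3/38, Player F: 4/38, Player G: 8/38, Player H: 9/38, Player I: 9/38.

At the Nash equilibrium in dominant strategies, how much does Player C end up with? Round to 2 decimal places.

61.32 hours

For player j, contributing a unit is worthwhile iff 4.3 × (j's share) ≥ 1, i.e. iff j's share is at least 0.2326.
Player H and Player I clear that bar, contributing 50 each; the remaining 7 contribute 0. Total contributed: 100.
Player C keeps 50 and receives 4.3 × 100 × 1/38 = 11.32 from the shared-equipment pool, for a payoff of 61.32.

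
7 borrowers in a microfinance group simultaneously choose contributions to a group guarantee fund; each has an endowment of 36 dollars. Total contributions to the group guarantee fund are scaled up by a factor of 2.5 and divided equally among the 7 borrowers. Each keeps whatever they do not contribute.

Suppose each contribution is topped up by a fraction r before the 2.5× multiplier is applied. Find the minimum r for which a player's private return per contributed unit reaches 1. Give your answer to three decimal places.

1.800

With matching at rate r, one contributed unit becomes (1 + r) in the group guarantee fund and returns 2.5 × (1 + r) / 7 to the contributor.
Setting this equal to 1: 1 + r = 7/2.5 = 2.8000.
So the minimum matching rate is r = 2.8000 − 1 = 1.800.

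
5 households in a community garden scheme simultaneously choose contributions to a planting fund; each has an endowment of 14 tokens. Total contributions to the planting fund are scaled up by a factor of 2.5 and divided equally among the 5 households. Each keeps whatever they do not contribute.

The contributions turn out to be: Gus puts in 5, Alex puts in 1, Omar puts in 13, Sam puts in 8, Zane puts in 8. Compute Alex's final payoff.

30.50 tokens

Total contributed: 5 + 1 + 13 + 8 + 8 = 35.
Each receives 2.5 × 35 / 5 = 17.50 from the planting fund.
Alex keeps 14 − 1 = 13, so Alex's payoff is 13 + 17.50 = 30.50.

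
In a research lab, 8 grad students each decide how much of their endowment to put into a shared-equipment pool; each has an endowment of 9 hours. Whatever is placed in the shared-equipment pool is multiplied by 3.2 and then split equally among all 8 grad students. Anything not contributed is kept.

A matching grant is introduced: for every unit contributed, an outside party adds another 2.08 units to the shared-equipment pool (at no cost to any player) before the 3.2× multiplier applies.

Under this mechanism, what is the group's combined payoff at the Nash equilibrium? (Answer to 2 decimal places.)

709.63 hours

The effective private return per unit is now 3.2 × 3.08 / 8 = 1.2320 > 1, so every player's dominant strategy flips to full contribution.
So the Nash equilibrium is full contribution by all 8; the group earns 3.2 × 3.08 × 72 = 709.63.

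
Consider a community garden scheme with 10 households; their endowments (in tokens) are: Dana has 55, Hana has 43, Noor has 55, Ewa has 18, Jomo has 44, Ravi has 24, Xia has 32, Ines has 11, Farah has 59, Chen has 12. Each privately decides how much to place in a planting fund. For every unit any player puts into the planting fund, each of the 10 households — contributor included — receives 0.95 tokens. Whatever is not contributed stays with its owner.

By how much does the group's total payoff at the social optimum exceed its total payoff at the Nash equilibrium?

3000.50 tokens

The private return per contributed unit is 0.95 < 1 for everyone, so the Nash equilibrium is zero contribution and the group total is Σ E_j = 55 + 43 + 55 + 18 + 44 + 24 + 32 + 11 + 59 + 12 = 353.
Each contributed unit returns 9.500 to the group, so the social optimum is full contribution by everyone: group total = 9.500 × 353 = 3353.50.
Efficiency loss = (9.500 − 1) × 353 = 3000.50.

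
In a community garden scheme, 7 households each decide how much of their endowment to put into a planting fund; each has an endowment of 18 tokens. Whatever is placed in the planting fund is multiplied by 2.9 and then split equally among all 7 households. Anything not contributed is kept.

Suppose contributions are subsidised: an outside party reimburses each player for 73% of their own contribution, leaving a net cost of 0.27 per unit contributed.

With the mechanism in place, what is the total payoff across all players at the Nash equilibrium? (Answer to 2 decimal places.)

457.38 tokens

With the mechanism, a contributed unit returns (2.9/7) / 0.27 = 1.5344 per unit of net cost to the contributor — now above 1 — so contributing fully is weakly dominant for every player.
At the Nash equilibrium everyone contributes 18. Group total payoff = 7 × (18 × 0.73 + 2.9 × 18) = 457.38.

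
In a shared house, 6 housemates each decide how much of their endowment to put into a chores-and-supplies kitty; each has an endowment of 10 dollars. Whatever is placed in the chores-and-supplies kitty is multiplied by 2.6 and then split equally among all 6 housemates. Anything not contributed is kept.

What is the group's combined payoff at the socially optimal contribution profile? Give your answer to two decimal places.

Each contributed unit returns 2.600 to the group as a whole (0.4333 to each of 6 players), which exceeds 1, so the social optimum is full contribution: group total = 2.600 × 60 = 156.00.

156.00 dollars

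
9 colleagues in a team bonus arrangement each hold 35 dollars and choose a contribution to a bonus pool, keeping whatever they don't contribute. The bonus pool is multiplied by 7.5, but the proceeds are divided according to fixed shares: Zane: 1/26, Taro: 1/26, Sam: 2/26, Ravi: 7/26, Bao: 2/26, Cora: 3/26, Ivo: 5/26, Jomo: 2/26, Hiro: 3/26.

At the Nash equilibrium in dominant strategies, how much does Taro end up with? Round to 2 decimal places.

55.19 dollars

Each unit j contributes comes back to j as 7.5 × (j's share), so j prefers to contribute only if that share exceeds 1/7.5 = 0.1333; otherwise keeping the unit dominates.
The shares above 0.1333 belong to Ravi and Ivo, contributing 35 each; the remaining 7 contribute 0. Total contributed: 70.
Taro keeps 35 and receives 7.5 × 70 × 1/26 = 20.19 from the bonus pool, for a payoff of 55.19.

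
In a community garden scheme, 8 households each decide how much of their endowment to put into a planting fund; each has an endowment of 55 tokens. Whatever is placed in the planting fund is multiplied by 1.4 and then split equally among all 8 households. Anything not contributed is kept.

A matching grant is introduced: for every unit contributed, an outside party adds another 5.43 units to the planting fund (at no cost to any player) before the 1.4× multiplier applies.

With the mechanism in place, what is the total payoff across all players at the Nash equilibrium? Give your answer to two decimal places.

Under the mechanism each unit contributed yields 1.4 × 6.43 / 8 = 1.1253 back to its contributor per unit of net cost, which exceeds 1, making full contribution the dominant choice for everyone.
So the Nash equilibrium is full contribution by all 8; the group earns 1.4 × 6.43 × 440 = 3960.88.

3960.88 tokens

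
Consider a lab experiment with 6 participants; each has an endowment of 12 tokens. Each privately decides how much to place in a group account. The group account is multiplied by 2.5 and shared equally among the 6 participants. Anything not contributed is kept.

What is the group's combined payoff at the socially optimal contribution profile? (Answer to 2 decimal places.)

180.00 tokens

Each contributed unit returns 2.500 to the group as a whole (0.4167 to each of 6 players), which exceeds 1, so the social optimum is full contribution: group total = 2.500 × 72 = 180.00.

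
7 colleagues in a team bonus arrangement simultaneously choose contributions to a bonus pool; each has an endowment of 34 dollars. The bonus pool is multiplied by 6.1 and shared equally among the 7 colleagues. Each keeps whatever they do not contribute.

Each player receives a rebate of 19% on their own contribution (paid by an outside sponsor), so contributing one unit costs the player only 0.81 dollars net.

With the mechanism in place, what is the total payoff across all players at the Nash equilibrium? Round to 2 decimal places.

Under the mechanism each unit contributed yields (6.1/7) / 0.81 = 1.0758 back to its contributor per unit of net cost, which exceeds 1, making full contribution the dominant choice for everyone.
So the Nash equilibrium is full contribution by all 7; the group earns 7 × (34 × 0.19 + 6.1 × 34) = 1497.02.

1497.02 dollars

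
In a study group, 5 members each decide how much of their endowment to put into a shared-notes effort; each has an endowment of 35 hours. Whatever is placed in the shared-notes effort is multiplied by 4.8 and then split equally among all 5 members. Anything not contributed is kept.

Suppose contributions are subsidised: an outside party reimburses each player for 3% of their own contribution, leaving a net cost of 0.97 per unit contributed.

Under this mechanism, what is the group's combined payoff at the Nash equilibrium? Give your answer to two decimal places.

175.00 hours

With the mechanism, a contributed unit returns (4.8/5) / 0.97 = 0.9897 per unit of net cost — still below 1 — so contributing 0 remains dominant for every player.
At the Nash equilibrium no one contributes; group total payoff = 5 × 35 = 175.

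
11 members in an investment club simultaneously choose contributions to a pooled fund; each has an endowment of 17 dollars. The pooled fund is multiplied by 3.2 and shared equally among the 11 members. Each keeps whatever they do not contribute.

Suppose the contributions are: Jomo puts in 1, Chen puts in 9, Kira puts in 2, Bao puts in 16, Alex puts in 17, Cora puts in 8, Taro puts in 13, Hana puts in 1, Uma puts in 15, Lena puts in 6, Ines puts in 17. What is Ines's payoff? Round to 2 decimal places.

30.55 dollars

Total contributed: 1 + 9 + 2 + 16 + 17 + 8 + 13 + 1 + 15 + 6 + 17 = 105.
Each receives 3.2 × 105 / 11 = 30.55 from the pooled fund.
Ines keeps 17 − 17 = 0, so Ines's payoff is 0 + 30.55 = 30.55.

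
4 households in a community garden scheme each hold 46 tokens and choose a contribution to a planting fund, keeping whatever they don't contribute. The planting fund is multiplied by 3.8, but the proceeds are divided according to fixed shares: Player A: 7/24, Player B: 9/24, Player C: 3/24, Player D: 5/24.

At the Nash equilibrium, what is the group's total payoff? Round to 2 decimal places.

Player j's private return per contributed unit is 3.8 × (j's share). Contributing is weakly dominant for j when that share is at least 1/3.8 = 0.2632, and contributing 0 is dominant otherwise.
Player A and Player B clear that bar, contributing 46 each; the remaining 2 contribute 0. Total contributed: 92.
The planting fund pays out 3.8 × 92 = 349.60 in total (split across the unequal shares, but the aggregate is all that matters for the group sum).
The 2 free-riders keep 46 each, adding 92. Group total = 92 + 349.60 = 441.60.

441.60 tokens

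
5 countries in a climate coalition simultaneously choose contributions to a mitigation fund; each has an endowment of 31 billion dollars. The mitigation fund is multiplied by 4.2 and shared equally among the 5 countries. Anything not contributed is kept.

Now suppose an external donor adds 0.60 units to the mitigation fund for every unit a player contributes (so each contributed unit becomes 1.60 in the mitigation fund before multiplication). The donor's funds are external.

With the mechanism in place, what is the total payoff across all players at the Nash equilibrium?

1041.60 billion dollars

With the mechanism, a contributed unit returns 4.2 × 1.60 / 5 = 1.3440 per unit of net cost to the contributor — now above 1 — so contributing fully is weakly dominant for every player.
At the Nash equilibrium everyone contributes 31. Group total payoff = 4.2 × 1.60 × 155 = 1041.60.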